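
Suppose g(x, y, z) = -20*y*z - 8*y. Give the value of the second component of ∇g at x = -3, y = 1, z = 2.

(∇g)_2 = ∂g/∂y = -20*z - 8
At (-3, 1, 2): -48.

-48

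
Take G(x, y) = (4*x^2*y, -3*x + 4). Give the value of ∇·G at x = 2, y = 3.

48

∂G₁/∂x = 8*x*y
∂G₂/∂y = 0
∇·G = 8*x*y
At (2, 3): 48.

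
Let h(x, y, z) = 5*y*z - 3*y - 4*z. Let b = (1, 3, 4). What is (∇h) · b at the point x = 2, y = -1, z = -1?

-60

∂h/∂x = 0
∂h/∂y = 5*z - 3
∂h/∂z = 5*y - 4
∇h at (2, -1, -1) = (0, -8, -9)
∇h · b = (0)(1) + (-8)(3) + (-9)(4) = -60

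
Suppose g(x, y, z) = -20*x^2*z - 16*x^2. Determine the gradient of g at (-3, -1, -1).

∂g/∂x = -40*x*z - 32*x
∂g/∂y = 0
∂g/∂z = -20*x^2
∇g = (-40*x*z - 32*x, 0, -20*x^2)
At (-3, -1, -1): (-24, 0, -180).

(-24, 0, -180)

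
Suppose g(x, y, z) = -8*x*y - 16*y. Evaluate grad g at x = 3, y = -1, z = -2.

(8, -40, 0)

∂g/∂x = -8*y
∂g/∂y = -8*x - 16
∂g/∂z = 0
∇g = (-8*y, -8*x - 16, 0)
At (3, -1, -2): (8, -40, 0).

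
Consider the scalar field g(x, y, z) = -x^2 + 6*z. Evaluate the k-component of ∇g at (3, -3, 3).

6

(∇g)_3 = ∂g/∂z = 6
At (3, -3, 3): 6.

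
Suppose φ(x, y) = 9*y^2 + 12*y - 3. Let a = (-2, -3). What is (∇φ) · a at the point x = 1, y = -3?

126

∂φ/∂x = 0
∂φ/∂y = 18*y + 12
∇φ at (1, -3) = (0, -42)
∇φ · a = (0)(-2) + (-42)(-3) = 126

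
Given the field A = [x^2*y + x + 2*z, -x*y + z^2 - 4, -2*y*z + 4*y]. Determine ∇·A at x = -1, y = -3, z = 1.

∂A₁/∂x = 2*x*y + 1
∂A₂/∂y = -x
∂A₃/∂z = -2*y
∇·A = 2*x*y - x - 2*y + 1
At (-1, -3, 1): 14.

14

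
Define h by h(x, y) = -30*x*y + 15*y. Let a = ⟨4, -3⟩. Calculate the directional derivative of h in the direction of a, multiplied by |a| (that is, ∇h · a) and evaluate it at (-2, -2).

15

∂h/∂x = -30*y
∂h/∂y = -30*x + 15
∇h at (-2, -2) = (60, 75)
∇h · a = (60)(4) + (75)(-3) = 15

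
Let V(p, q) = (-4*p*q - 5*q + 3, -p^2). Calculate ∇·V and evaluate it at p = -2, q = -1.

∂V₁/∂p = -4*q
∂V₂/∂q = 0
∇·V = -4*q
At (-2, -1): 4.

4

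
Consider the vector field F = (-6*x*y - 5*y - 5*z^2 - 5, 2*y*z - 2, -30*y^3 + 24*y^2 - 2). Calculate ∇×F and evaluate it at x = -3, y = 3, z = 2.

(-672, -20, -13)

(∇×F)₁ = ∂F₃/∂y − ∂F₂/∂z = -90*y^2 + 46*y
(∇×F)₂ = ∂F₁/∂z − ∂F₃/∂x = -10*z
(∇×F)₃ = ∂F₂/∂x − ∂F₁/∂y = 6*x + 5
∇×F = (-90*y^2 + 46*y, -10*z, 6*x + 5)
At (-3, 3, 2): (-672, -20, -13).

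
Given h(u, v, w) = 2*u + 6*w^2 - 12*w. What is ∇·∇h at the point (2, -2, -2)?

∂²h/∂u² = 0
∂²h/∂v² = 0
∂²h/∂w² = 12
∇²h = 12
At (2, -2, -2): 12.

12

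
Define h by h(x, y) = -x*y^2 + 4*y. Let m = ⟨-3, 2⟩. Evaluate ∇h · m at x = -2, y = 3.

59

∂h/∂x = -y^2
∂h/∂y = -2*x*y + 4
∇h at (-2, 3) = (-9, 16)
∇h · m = (-9)(-3) + (16)(2) = 59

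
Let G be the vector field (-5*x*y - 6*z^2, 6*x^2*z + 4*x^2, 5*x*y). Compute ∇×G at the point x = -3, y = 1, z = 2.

(-69, -29, -111)

(∇×G)₁ = ∂G₃/∂y − ∂G₂/∂z = -6*x^2 + 5*x
(∇×G)₂ = ∂G₁/∂z − ∂G₃/∂x = -5*y - 12*z
(∇×G)₃ = ∂G₂/∂x − ∂G₁/∂y = 12*x*z + 13*x
∇×G = (-6*x^2 + 5*x, -5*y - 12*z, 12*x*z + 13*x)
At (-3, 1, 2): (-69, -29, -111).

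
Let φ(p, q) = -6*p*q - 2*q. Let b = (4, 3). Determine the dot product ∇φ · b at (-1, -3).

∂φ/∂p = -6*q
∂φ/∂q = -6*p - 2
∇φ at (-1, -3) = (18, 4)
∇φ · b = (18)(4) + (4)(3) = 84

84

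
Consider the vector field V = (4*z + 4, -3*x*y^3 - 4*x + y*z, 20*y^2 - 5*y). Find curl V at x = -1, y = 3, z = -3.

(112, 4, -85)

(∇×V)₁ = ∂V₃/∂y − ∂V₂/∂z = 39*y - 5
(∇×V)₂ = ∂V₁/∂z − ∂V₃/∂x = 4
(∇×V)₃ = ∂V₂/∂x − ∂V₁/∂y = -3*y^3 - 4
∇×V = (39*y - 5, 4, -3*y^3 - 4)
At (-1, 3, -3): (112, 4, -85).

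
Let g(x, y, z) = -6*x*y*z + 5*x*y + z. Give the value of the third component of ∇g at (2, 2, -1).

-23

(∇g)_3 = ∂g/∂z = -6*x*y + 1
At (2, 2, -1): -23.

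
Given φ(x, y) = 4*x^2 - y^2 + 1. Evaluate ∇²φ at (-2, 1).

∂²φ/∂x² = 8
∂²φ/∂y² = -2
∇²φ = 6
At (-2, 1): 6.

6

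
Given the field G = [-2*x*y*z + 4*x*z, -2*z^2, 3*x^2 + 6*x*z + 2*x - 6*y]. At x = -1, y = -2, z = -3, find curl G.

(∇×G)₁ = ∂G₃/∂y − ∂G₂/∂z = 4*z - 6
(∇×G)₂ = ∂G₁/∂z − ∂G₃/∂x = -2*x*y - 2*x - 6*z - 2
(∇×G)₃ = ∂G₂/∂x − ∂G₁/∂y = 2*x*z
∇×G = (4*z - 6, -2*x*y - 2*x - 6*z - 2, 2*x*z)
At (-1, -2, -3): (-18, 14, 6).

(-18, 14, 6)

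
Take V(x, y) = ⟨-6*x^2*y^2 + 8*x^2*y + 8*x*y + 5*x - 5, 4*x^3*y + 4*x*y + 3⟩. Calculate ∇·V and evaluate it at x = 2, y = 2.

∂V₁/∂x = -12*x*y^2 + 16*x*y + 8*y + 5
∂V₂/∂y = 4*x^3 + 4*x
∇·V = 4*x^3 - 12*x*y^2 + 16*x*y + 4*x + 8*y + 5
At (2, 2): 29.

29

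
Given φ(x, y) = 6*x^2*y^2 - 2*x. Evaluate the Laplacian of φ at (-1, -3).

120

∂²φ/∂x² = 12*y^2
∂²φ/∂y² = 12*x^2
∇²φ = 12*x^2 + 12*y^2
At (-1, -3): 120.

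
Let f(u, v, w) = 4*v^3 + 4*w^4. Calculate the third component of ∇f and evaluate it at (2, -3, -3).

(∇f)_3 = ∂f/∂w = 16*w^3
At (2, -3, -3): -432.

-432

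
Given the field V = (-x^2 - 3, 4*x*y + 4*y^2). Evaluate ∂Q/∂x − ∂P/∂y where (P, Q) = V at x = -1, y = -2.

∂V₂/∂x = 4*y
∂V₁/∂y = 0
Scalar curl = 4*y
At (-1, -2): -8.

-8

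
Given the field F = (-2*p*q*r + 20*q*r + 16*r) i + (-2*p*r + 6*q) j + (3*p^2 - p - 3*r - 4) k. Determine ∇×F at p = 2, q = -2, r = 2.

(∇×F)₁ = ∂F₃/∂q − ∂F₂/∂r = 2*p
(∇×F)₂ = ∂F₁/∂r − ∂F₃/∂p = -2*p*q - 6*p + 20*q + 17
(∇×F)₃ = ∂F₂/∂p − ∂F₁/∂q = 2*p*r - 22*r
∇×F = (2*p, -2*p*q - 6*p + 20*q + 17, 2*p*r - 22*r)
At (2, -2, 2): (4, -27, -36).

(4, -27, -36)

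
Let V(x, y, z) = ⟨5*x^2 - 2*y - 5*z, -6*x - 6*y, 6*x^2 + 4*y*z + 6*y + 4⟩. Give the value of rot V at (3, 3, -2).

(∇×V)₁ = ∂V₃/∂y − ∂V₂/∂z = 4*z + 6
(∇×V)₂ = ∂V₁/∂z − ∂V₃/∂x = -12*x - 5
(∇×V)₃ = ∂V₂/∂x − ∂V₁/∂y = -4
∇×V = (4*z + 6, -12*x - 5, -4)
At (3, 3, -2): (-2, -41, -4).

(-2, -41, -4)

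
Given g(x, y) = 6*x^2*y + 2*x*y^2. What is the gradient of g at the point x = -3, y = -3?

(126, 90)

∂g/∂x = 12*x*y + 2*y^2
∂g/∂y = 6*x^2 + 4*x*y
∇g = (12*x*y + 2*y^2, 6*x^2 + 4*x*y)
At (-3, -3): (126, 90).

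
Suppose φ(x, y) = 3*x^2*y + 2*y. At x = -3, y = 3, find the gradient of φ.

(-54, 29)

∂φ/∂x = 6*x*y
∂φ/∂y = 3*x^2 + 2
∇φ = (6*x*y, 3*x^2 + 2)
At (-3, 3): (-54, 29).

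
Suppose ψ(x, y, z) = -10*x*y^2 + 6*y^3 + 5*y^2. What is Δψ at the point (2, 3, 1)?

∂²ψ/∂x² = 0
∂²ψ/∂y² = 2*(-10*x + 18*y + 5)
∂²ψ/∂z² = 0
∇²ψ = -20*x + 36*y + 10
At (2, 3, 1): 78.

78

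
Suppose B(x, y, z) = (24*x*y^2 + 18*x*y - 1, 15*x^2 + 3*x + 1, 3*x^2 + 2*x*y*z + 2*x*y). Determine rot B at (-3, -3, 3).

(∇×B)₁ = ∂B₃/∂y − ∂B₂/∂z = 2*x*z + 2*x
(∇×B)₂ = ∂B₁/∂z − ∂B₃/∂x = -6*x - 2*y*z - 2*y
(∇×B)₃ = ∂B₂/∂x − ∂B₁/∂y = -48*x*y + 12*x + 3
∇×B = (2*x*z + 2*x, -6*x - 2*y*z - 2*y, -48*x*y + 12*x + 3)
At (-3, -3, 3): (-24, 42, -465).

(-24, 42, -465)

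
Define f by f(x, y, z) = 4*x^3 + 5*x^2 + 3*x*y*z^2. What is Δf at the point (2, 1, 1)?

70

∂²f/∂x² = 2*(12*x + 5)
∂²f/∂y² = 0
∂²f/∂z² = 6*x*y
∇²f = 6*x*y + 24*x + 10
At (2, 1, 1): 70.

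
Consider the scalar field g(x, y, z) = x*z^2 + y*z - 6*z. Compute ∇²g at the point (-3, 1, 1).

∂²g/∂x² = 0
∂²g/∂y² = 0
∂²g/∂z² = 2*x
∇²g = 2*x
At (-3, 1, 1): -6.

-6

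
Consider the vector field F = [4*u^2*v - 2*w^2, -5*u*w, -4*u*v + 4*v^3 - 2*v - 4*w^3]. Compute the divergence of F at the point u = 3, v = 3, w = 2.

∂F₁/∂u = 8*u*v
∂F₂/∂v = 0
∂F₃/∂w = -12*w^2
∇·F = 8*u*v - 12*w^2
At (3, 3, 2): 24.

24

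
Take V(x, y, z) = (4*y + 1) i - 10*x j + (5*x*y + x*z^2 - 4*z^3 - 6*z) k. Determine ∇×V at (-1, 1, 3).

(-5, -14, -14)

(∇×V)₁ = ∂V₃/∂y − ∂V₂/∂z = 5*x
(∇×V)₂ = ∂V₁/∂z − ∂V₃/∂x = -5*y - z^2
(∇×V)₃ = ∂V₂/∂x − ∂V₁/∂y = -14
∇×V = (5*x, -5*y - z^2, -14)
At (-1, 1, 3): (-5, -14, -14).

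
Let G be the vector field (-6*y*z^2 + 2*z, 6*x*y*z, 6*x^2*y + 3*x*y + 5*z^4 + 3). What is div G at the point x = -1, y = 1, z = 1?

∂G₁/∂x = 0
∂G₂/∂y = 6*x*z
∂G₃/∂z = 20*z^3
∇·G = 6*x*z + 20*z^3
At (-1, 1, 1): 14.

14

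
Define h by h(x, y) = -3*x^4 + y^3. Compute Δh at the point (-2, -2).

-156

∂²h/∂x² = -36*x^2
∂²h/∂y² = 6*y
∇²h = -36*x^2 + 6*y
At (-2, -2): -156.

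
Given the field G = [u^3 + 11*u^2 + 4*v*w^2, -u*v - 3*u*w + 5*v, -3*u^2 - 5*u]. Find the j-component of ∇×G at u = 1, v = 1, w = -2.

-5

(∇×G)_2 = ∂G₁/∂w − ∂G₃/∂u
= 8*v*w − (-6*u - 5)
= 6*u + 8*v*w + 5
At (1, 1, -2): -5.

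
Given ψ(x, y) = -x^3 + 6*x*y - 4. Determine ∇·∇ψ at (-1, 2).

6

∂²ψ/∂x² = -6*x
∂²ψ/∂y² = 0
∇²ψ = -6*x
At (-1, 2): 6.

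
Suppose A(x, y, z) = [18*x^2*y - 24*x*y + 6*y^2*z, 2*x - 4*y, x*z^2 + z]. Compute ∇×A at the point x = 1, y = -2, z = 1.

(0, 23, 32)

(∇×A)₁ = ∂A₃/∂y − ∂A₂/∂z = 0
(∇×A)₂ = ∂A₁/∂z − ∂A₃/∂x = 6*y^2 - z^2
(∇×A)₃ = ∂A₂/∂x − ∂A₁/∂y = -18*x^2 + 24*x - 12*y*z + 2
∇×A = (0, 6*y^2 - z^2, -18*x^2 + 24*x - 12*y*z + 2)
At (1, -2, 1): (0, 23, 32).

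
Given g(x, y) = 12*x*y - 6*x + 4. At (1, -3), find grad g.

(-42, 12)

∂g/∂x = 12*y - 6
∂g/∂y = 12*x
∇g = (12*y - 6, 12*x)
At (1, -3): (-42, 12).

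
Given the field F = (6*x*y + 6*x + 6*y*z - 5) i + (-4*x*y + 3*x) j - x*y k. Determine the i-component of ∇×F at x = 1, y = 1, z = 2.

-1

(∇×F)_1 = ∂F₃/∂y − ∂F₂/∂z
= -x − (0)
= -x
At (1, 1, 2): -1.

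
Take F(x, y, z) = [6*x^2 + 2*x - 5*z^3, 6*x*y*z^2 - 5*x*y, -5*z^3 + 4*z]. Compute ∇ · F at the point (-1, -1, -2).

-85

∂F₁/∂x = 12*x + 2
∂F₂/∂y = 6*x*z^2 - 5*x
∂F₃/∂z = -15*z^2 + 4
∇·F = 6*x*z^2 + 7*x - 15*z^2 + 6
At (-1, -1, -2): -85.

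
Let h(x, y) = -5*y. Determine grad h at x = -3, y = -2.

∂h/∂x = 0
∂h/∂y = -5
∇h = (0, -5)
At (-3, -2): (0, -5).

(0, -5)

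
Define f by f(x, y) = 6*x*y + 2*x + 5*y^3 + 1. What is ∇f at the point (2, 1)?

(8, 27)

∂f/∂x = 6*y + 2
∂f/∂y = 6*x + 15*y^2
∇f = (6*y + 2, 6*x + 15*y^2)
At (2, 1): (8, 27).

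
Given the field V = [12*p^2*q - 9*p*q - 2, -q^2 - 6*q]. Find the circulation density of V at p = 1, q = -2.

-3

∂V₂/∂p = 0
∂V₁/∂q = 12*p^2 - 9*p
Scalar curl = -12*p^2 + 9*p
At (1, -2): -3.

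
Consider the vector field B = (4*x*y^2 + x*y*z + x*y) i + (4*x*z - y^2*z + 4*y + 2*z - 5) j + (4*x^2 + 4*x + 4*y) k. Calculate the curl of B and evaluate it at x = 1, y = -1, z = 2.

(∇×B)₁ = ∂B₃/∂y − ∂B₂/∂z = -4*x + y^2 + 2
(∇×B)₂ = ∂B₁/∂z − ∂B₃/∂x = x*y - 8*x - 4
(∇×B)₃ = ∂B₂/∂x − ∂B₁/∂y = -8*x*y - x*z - x + 4*z
∇×B = (-4*x + y^2 + 2, x*y - 8*x - 4, -8*x*y - x*z - x + 4*z)
At (1, -1, 2): (-1, -13, 13).

(-1, -13, 13)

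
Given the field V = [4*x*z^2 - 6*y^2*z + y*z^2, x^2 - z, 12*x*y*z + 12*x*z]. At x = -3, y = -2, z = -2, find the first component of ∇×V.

73

(∇×V)_1 = ∂V₃/∂y − ∂V₂/∂z
= 12*x*z − (-1)
= 12*x*z + 1
At (-3, -2, -2): 73.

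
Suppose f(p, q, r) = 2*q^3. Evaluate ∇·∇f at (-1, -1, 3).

-12

∂²f/∂p² = 0
∂²f/∂q² = 12*q
∂²f/∂r² = 0
∇²f = 12*q
At (-1, -1, 3): -12.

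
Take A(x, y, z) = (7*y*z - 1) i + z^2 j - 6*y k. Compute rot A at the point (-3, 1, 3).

(-12, 7, -21)

(∇×A)₁ = ∂A₃/∂y − ∂A₂/∂z = -2*z - 6
(∇×A)₂ = ∂A₁/∂z − ∂A₃/∂x = 7*y
(∇×A)₃ = ∂A₂/∂x − ∂A₁/∂y = -7*z
∇×A = (-2*z - 6, 7*y, -7*z)
At (-3, 1, 3): (-12, 7, -21).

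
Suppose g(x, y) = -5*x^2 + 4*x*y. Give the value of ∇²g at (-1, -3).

-10

∂²g/∂x² = -10
∂²g/∂y² = 0
∇²g = -10
At (-1, -3): -10.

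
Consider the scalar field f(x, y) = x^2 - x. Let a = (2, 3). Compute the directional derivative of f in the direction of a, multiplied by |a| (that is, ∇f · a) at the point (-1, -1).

-6

∂f/∂x = 2*x - 1
∂f/∂y = 0
∇f at (-1, -1) = (-3, 0)
∇f · a = (-3)(2) + (0)(3) = -6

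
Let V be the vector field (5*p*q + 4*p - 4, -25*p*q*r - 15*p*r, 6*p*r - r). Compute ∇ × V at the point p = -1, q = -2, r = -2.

(35, 12, -65)

(∇×V)₁ = ∂V₃/∂q − ∂V₂/∂r = 25*p*q + 15*p
(∇×V)₂ = ∂V₁/∂r − ∂V₃/∂p = -6*r
(∇×V)₃ = ∂V₂/∂p − ∂V₁/∂q = -5*p - 25*q*r - 15*r
∇×V = (25*p*q + 15*p, -6*r, -5*p - 25*q*r - 15*r)
At (-1, -2, -2): (35, 12, -65).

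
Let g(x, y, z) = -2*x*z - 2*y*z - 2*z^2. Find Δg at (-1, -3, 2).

∂²g/∂x² = 0
∂²g/∂y² = 0
∂²g/∂z² = -4
∇²g = -4
At (-1, -3, 2): -4.

-4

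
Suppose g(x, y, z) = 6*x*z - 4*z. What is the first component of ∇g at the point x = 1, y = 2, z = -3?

(∇g)_1 = ∂g/∂x = 6*z
At (1, 2, -3): -18.

-18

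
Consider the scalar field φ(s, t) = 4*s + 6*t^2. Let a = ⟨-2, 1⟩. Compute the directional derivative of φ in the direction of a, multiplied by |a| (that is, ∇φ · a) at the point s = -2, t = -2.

-32

∂φ/∂s = 4
∂φ/∂t = 12*t
∇φ at (-2, -2) = (4, -24)
∇φ · a = (4)(-2) + (-24)(1) = -32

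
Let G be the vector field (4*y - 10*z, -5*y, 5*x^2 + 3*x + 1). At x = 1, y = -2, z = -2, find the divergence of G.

∂G₁/∂x = 0
∂G₂/∂y = -5
∂G₃/∂z = 0
∇·G = -5
At (1, -2, -2): -5.

-5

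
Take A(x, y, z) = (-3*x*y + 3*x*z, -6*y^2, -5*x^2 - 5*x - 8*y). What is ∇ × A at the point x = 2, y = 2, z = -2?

(-8, 31, 6)

(∇×A)₁ = ∂A₃/∂y − ∂A₂/∂z = -8
(∇×A)₂ = ∂A₁/∂z − ∂A₃/∂x = 13*x + 5
(∇×A)₃ = ∂A₂/∂x − ∂A₁/∂y = 3*x
∇×A = (-8, 13*x + 5, 3*x)
At (2, 2, -2): (-8, 31, 6).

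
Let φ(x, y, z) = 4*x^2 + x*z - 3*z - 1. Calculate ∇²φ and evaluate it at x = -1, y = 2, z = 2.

∂²φ/∂x² = 8
∂²φ/∂y² = 0
∂²φ/∂z² = 0
∇²φ = 8
At (-1, 2, 2): 8.

8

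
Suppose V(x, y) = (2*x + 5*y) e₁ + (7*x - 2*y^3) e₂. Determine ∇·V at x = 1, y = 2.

-22

∂V₁/∂x = 2
∂V₂/∂y = -6*y^2
∇·V = -6*y^2 + 2
At (1, 2): -22.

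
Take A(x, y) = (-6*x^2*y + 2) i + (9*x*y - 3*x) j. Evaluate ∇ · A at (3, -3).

∂A₁/∂x = -12*x*y
∂A₂/∂y = 9*x
∇·A = -12*x*y + 9*x
At (3, -3): 135.

135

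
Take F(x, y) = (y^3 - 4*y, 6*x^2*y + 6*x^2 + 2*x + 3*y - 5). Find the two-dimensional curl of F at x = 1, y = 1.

27

∂F₂/∂x = 12*x*y + 12*x + 2
∂F₁/∂y = 3*y^2 - 4
Scalar curl = 12*x*y + 12*x - 3*y^2 + 6
At (1, 1): 27.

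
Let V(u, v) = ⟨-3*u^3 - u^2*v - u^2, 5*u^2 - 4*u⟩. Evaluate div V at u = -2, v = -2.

∂V₁/∂u = -9*u^2 - 2*u*v - 2*u
∂V₂/∂v = 0
∇·V = -9*u^2 - 2*u*v - 2*u
At (-2, -2): -40.

-40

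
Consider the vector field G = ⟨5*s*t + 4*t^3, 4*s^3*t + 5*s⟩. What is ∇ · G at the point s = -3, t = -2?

∂G₁/∂s = 5*t
∂G₂/∂t = 4*s^3
∇·G = 4*s^3 + 5*t
At (-3, -2): -118.

-118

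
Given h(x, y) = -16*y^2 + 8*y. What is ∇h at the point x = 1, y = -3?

∂h/∂x = 0
∂h/∂y = -32*y + 8
∇h = (0, -32*y + 8)
At (1, -3): (0, 104).

(0, 104)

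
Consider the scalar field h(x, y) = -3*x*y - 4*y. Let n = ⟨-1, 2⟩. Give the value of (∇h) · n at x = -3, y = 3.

19

∂h/∂x = -3*y
∂h/∂y = -3*x - 4
∇h at (-3, 3) = (-9, 5)
∇h · n = (-9)(-1) + (5)(2) = 19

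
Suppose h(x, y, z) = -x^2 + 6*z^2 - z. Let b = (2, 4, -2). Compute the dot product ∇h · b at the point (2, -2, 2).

∂h/∂x = -2*x
∂h/∂y = 0
∂h/∂z = 12*z - 1
∇h at (2, -2, 2) = (-4, 0, 23)
∇h · b = (-4)(2) + (0)(4) + (23)(-2) = -54

-54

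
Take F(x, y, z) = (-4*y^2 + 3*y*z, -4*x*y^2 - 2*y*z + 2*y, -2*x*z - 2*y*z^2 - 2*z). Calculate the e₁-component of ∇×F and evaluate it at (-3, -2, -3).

(∇×F)_1 = ∂F₃/∂y − ∂F₂/∂z
= -2*z^2 − (-2*y)
= 2*y - 2*z^2
At (-3, -2, -3): -22.

-22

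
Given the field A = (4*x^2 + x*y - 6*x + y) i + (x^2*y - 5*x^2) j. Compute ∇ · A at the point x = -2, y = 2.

∂A₁/∂x = 8*x + y - 6
∂A₂/∂y = x^2
∇·A = x^2 + 8*x + y - 6
At (-2, 2): -16.

-16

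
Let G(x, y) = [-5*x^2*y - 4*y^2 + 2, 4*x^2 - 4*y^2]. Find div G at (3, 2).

-76

∂G₁/∂x = -10*x*y
∂G₂/∂y = -8*y
∇·G = -10*x*y - 8*y
At (3, 2): -76.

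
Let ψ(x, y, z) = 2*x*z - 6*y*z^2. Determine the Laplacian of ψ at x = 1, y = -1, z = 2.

12

∂²ψ/∂x² = 0
∂²ψ/∂y² = 0
∂²ψ/∂z² = -12*y
∇²ψ = -12*y
At (1, -1, 2): 12.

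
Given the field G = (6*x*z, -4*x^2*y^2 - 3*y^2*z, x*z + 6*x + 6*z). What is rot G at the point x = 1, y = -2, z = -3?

(∇×G)₁ = ∂G₃/∂y − ∂G₂/∂z = 3*y^2
(∇×G)₂ = ∂G₁/∂z − ∂G₃/∂x = 6*x - z - 6
(∇×G)₃ = ∂G₂/∂x − ∂G₁/∂y = -8*x*y^2
∇×G = (3*y^2, 6*x - z - 6, -8*x*y^2)
At (1, -2, -3): (12, 3, -32).

(12, 3, -32)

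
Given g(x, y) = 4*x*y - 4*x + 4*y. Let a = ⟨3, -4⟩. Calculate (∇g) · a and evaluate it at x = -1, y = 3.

∂g/∂x = 4*y - 4
∂g/∂y = 4*x + 4
∇g at (-1, 3) = (8, 0)
∇g · a = (8)(3) + (0)(-4) = 24

24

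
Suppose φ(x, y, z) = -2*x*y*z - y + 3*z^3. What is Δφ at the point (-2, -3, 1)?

18

∂²φ/∂x² = 0
∂²φ/∂y² = 0
∂²φ/∂z² = 18*z
∇²φ = 18*z
At (-2, -3, 1): 18.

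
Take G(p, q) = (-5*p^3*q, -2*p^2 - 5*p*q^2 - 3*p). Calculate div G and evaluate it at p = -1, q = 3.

-15

∂G₁/∂p = -15*p^2*q
∂G₂/∂q = -10*p*q
∇·G = -15*p^2*q - 10*p*q
At (-1, 3): -15.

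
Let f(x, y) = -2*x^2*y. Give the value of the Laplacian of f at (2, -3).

12

∂²f/∂x² = -4*y
∂²f/∂y² = 0
∇²f = -4*y
At (2, -3): 12.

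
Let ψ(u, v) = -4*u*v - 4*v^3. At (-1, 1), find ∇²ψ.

∂²ψ/∂u² = 0
∂²ψ/∂v² = -24*v
∇²ψ = -24*v
At (-1, 1): -24.

-24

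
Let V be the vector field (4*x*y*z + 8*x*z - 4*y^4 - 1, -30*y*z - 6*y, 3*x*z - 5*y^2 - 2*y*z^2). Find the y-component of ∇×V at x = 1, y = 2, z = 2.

10

(∇×V)_2 = ∂V₁/∂z − ∂V₃/∂x
= 4*x*y + 8*x − (3*z)
= 4*x*y + 8*x - 3*z
At (1, 2, 2): 10.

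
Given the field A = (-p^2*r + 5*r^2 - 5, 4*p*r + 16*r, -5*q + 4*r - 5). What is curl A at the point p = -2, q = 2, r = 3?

(∇×A)₁ = ∂A₃/∂q − ∂A₂/∂r = -4*p - 21
(∇×A)₂ = ∂A₁/∂r − ∂A₃/∂p = -p^2 + 10*r
(∇×A)₃ = ∂A₂/∂p − ∂A₁/∂q = 4*r
∇×A = (-4*p - 21, -p^2 + 10*r, 4*r)
At (-2, 2, 3): (-13, 26, 12).

(-13, 26, 12)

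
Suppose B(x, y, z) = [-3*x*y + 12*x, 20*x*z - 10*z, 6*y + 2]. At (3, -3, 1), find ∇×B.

(∇×B)₁ = ∂B₃/∂y − ∂B₂/∂z = -20*x + 16
(∇×B)₂ = ∂B₁/∂z − ∂B₃/∂x = 0
(∇×B)₃ = ∂B₂/∂x − ∂B₁/∂y = 3*x + 20*z
∇×B = (-20*x + 16, 0, 3*x + 20*z)
At (3, -3, 1): (-44, 0, 29).

(-44, 0, 29)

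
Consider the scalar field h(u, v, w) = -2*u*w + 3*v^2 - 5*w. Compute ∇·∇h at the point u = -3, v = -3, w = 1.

∂²h/∂u² = 0
∂²h/∂v² = 6
∂²h/∂w² = 0
∇²h = 6
At (-3, -3, 1): 6.

6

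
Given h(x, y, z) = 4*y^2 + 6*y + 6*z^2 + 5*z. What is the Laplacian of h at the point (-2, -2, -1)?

∂²h/∂x² = 0
∂²h/∂y² = 8
∂²h/∂z² = 12
∇²h = 20
At (-2, -2, -1): 20.

20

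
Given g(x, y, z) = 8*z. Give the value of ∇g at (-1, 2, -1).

(0, 0, 8)

∂g/∂x = 0
∂g/∂y = 0
∂g/∂z = 8
∇g = (0, 0, 8)
At (-1, 2, -1): (0, 0, 8).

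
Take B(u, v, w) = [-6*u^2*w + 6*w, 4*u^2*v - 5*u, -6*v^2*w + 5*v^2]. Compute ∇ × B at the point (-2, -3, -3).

(∇×B)₁ = ∂B₃/∂v − ∂B₂/∂w = -12*v*w + 10*v
(∇×B)₂ = ∂B₁/∂w − ∂B₃/∂u = -6*u^2 + 6
(∇×B)₃ = ∂B₂/∂u − ∂B₁/∂v = 8*u*v - 5
∇×B = (-12*v*w + 10*v, -6*u^2 + 6, 8*u*v - 5)
At (-2, -3, -3): (-138, -18, 43).

(-138, -18, 43)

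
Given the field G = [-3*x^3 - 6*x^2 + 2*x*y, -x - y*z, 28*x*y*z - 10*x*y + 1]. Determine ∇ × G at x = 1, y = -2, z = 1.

(16, 36, -3)

(∇×G)₁ = ∂G₃/∂y − ∂G₂/∂z = 28*x*z - 10*x + y
(∇×G)₂ = ∂G₁/∂z − ∂G₃/∂x = -28*y*z + 10*y
(∇×G)₃ = ∂G₂/∂x − ∂G₁/∂y = -2*x - 1
∇×G = (28*x*z - 10*x + y, -28*y*z + 10*y, -2*x - 1)
At (1, -2, 1): (16, 36, -3).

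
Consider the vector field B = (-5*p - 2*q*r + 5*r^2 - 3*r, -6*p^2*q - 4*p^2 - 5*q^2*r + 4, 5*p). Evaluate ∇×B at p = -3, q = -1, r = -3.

(∇×B)₁ = ∂B₃/∂q − ∂B₂/∂r = 5*q^2
(∇×B)₂ = ∂B₁/∂r − ∂B₃/∂p = -2*q + 10*r - 8
(∇×B)₃ = ∂B₂/∂p − ∂B₁/∂q = -12*p*q - 8*p + 2*r
∇×B = (5*q^2, -2*q + 10*r - 8, -12*p*q - 8*p + 2*r)
At (-3, -1, -3): (5, -36, -18).

(5, -36, -18)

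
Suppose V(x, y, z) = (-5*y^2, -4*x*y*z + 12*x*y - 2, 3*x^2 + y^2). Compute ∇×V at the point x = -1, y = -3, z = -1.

(6, 6, -78)

(∇×V)₁ = ∂V₃/∂y − ∂V₂/∂z = 4*x*y + 2*y
(∇×V)₂ = ∂V₁/∂z − ∂V₃/∂x = -6*x
(∇×V)₃ = ∂V₂/∂x − ∂V₁/∂y = -4*y*z + 22*y
∇×V = (4*x*y + 2*y, -6*x, -4*y*z + 22*y)
At (-1, -3, -1): (6, 6, -78).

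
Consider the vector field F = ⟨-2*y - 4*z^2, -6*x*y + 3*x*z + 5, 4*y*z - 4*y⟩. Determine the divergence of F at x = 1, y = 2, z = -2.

2

∂F₁/∂x = 0
∂F₂/∂y = -6*x
∂F₃/∂z = 4*y
∇·F = -6*x + 4*y
At (1, 2, -2): 2.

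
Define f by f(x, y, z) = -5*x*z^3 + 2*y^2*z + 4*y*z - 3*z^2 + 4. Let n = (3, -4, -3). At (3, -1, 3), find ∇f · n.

870

∂f/∂x = -5*z^3
∂f/∂y = 4*y*z + 4*z
∂f/∂z = -15*x*z^2 + 2*y^2 + 4*y - 6*z
∇f at (3, -1, 3) = (-135, 0, -425)
∇f · n = (-135)(3) + (0)(-4) + (-425)(-3) = 870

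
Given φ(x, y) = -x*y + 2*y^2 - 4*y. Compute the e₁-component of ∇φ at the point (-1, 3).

-3

(∇φ)_1 = ∂φ/∂x = -y
At (-1, 3): -3.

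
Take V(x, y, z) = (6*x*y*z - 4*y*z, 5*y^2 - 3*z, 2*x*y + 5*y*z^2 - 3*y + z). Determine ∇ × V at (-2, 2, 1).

(1, -36, 16)

(∇×V)₁ = ∂V₃/∂y − ∂V₂/∂z = 2*x + 5*z^2
(∇×V)₂ = ∂V₁/∂z − ∂V₃/∂x = 6*x*y - 6*y
(∇×V)₃ = ∂V₂/∂x − ∂V₁/∂y = -6*x*z + 4*z
∇×V = (2*x + 5*z^2, 6*x*y - 6*y, -6*x*z + 4*z)
At (-2, 2, 1): (1, -36, 16).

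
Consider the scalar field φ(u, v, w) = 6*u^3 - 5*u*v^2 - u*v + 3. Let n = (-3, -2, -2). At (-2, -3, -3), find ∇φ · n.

26

∂φ/∂u = 18*u^2 - 5*v^2 - v
∂φ/∂v = -10*u*v - u
∂φ/∂w = 0
∇φ at (-2, -3, -3) = (30, -58, 0)
∇φ · n = (30)(-3) + (-58)(-2) + (0)(-2) = 26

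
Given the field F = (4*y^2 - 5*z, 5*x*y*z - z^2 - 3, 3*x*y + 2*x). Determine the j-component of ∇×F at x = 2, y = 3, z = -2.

(∇×F)_2 = ∂F₁/∂z − ∂F₃/∂x
= -5 − (3*y + 2)
= -3*y - 7
At (2, 3, -2): -16.

-16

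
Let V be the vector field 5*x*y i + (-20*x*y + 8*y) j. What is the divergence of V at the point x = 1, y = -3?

-27

∂V₁/∂x = 5*y
∂V₂/∂y = -20*x + 8
∇·V = -20*x + 5*y + 8
At (1, -3): -27.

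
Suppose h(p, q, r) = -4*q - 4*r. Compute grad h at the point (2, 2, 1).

(0, -4, -4)

∂h/∂p = 0
∂h/∂q = -4
∂h/∂r = -4
∇h = (0, -4, -4)
At (2, 2, 1): (0, -4, -4).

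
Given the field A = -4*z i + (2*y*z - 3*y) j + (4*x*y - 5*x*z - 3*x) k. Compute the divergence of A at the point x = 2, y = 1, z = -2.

∂A₁/∂x = 0
∂A₂/∂y = 2*z - 3
∂A₃/∂z = -5*x
∇·A = -5*x + 2*z - 3
At (2, 1, -2): -17.

-17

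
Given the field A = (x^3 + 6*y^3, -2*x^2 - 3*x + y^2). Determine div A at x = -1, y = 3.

9

∂A₁/∂x = 3*x^2
∂A₂/∂y = 2*y
∇·A = 3*x^2 + 2*y
At (-1, 3): 9.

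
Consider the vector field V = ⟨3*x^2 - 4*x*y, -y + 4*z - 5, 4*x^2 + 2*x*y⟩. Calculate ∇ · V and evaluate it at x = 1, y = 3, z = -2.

∂V₁/∂x = 6*x - 4*y
∂V₂/∂y = -1
∂V₃/∂z = 0
∇·V = 6*x - 4*y - 1
At (1, 3, -2): -7.

-7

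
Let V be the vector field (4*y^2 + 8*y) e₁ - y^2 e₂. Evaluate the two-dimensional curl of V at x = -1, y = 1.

-16

∂V₂/∂x = 0
∂V₁/∂y = 8*y + 8
Scalar curl = -8*y - 8
At (-1, 1): -16.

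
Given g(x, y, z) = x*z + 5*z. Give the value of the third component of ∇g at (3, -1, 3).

8

(∇g)_3 = ∂g/∂z = x + 5
At (3, -1, 3): 8.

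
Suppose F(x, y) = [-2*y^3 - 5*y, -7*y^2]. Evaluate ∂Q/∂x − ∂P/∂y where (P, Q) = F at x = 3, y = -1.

∂F₂/∂x = 0
∂F₁/∂y = -6*y^2 - 5
Scalar curl = 6*y^2 + 5
At (3, -1): 11.

11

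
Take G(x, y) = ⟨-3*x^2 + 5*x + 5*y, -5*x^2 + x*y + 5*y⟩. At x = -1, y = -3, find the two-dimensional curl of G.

2

∂G₂/∂x = -10*x + y
∂G₁/∂y = 5
Scalar curl = -10*x + y - 5
At (-1, -3): 2.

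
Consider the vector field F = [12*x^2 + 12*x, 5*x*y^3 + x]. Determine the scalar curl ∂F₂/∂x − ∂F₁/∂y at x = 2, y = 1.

6

∂F₂/∂x = 5*y^3 + 1
∂F₁/∂y = 0
Scalar curl = 5*y^3 + 1
At (2, 1): 6.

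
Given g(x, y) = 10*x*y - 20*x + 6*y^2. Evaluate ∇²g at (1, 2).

12

∂²g/∂x² = 0
∂²g/∂y² = 12
∇²g = 12
At (1, 2): 12.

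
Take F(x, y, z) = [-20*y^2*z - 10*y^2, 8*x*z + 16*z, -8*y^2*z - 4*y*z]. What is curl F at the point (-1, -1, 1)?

(4, -20, -52)

(∇×F)₁ = ∂F₃/∂y − ∂F₂/∂z = -8*x - 16*y*z - 4*z - 16
(∇×F)₂ = ∂F₁/∂z − ∂F₃/∂x = -20*y^2
(∇×F)₃ = ∂F₂/∂x − ∂F₁/∂y = 40*y*z + 20*y + 8*z
∇×F = (-8*x - 16*y*z - 4*z - 16, -20*y^2, 40*y*z + 20*y + 8*z)
At (-1, -1, 1): (4, -20, -52).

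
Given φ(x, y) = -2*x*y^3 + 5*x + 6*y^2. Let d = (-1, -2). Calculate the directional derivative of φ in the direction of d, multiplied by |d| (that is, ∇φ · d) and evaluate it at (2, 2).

59

∂φ/∂x = -2*y^3 + 5
∂φ/∂y = -6*x*y^2 + 12*y
∇φ at (2, 2) = (-11, -24)
∇φ · d = (-11)(-1) + (-24)(-2) = 59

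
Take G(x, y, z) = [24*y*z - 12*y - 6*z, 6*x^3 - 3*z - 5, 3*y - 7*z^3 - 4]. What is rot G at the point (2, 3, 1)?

(∇×G)₁ = ∂G₃/∂y − ∂G₂/∂z = 6
(∇×G)₂ = ∂G₁/∂z − ∂G₃/∂x = 24*y - 6
(∇×G)₃ = ∂G₂/∂x − ∂G₁/∂y = 18*x^2 - 24*z + 12
∇×G = (6, 24*y - 6, 18*x^2 - 24*z + 12)
At (2, 3, 1): (6, 66, 60).

(6, 66, 60)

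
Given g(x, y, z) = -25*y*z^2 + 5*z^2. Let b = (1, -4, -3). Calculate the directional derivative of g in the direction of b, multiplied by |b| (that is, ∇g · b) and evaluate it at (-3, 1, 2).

640

∂g/∂x = 0
∂g/∂y = -25*z^2
∂g/∂z = -50*y*z + 10*z
∇g at (-3, 1, 2) = (0, -100, -80)
∇g · b = (0)(1) + (-100)(-4) + (-80)(-3) = 640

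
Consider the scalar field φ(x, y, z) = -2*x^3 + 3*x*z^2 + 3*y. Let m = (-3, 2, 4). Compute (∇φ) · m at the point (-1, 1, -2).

36

∂φ/∂x = -6*x^2 + 3*z^2
∂φ/∂y = 3
∂φ/∂z = 6*x*z
∇φ at (-1, 1, -2) = (6, 3, 12)
∇φ · m = (6)(-3) + (3)(2) + (12)(4) = 36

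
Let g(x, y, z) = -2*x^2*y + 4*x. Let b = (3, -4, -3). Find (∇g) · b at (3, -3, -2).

∂g/∂x = -4*x*y + 4
∂g/∂y = -2*x^2
∂g/∂z = 0
∇g at (3, -3, -2) = (40, -18, 0)
∇g · b = (40)(3) + (-18)(-4) + (0)(-3) = 192

192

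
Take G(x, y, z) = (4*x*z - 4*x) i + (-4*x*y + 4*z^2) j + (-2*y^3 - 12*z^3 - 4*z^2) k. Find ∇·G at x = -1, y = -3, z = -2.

∂G₁/∂x = 4*z - 4
∂G₂/∂y = -4*x
∂G₃/∂z = -36*z^2 - 8*z
∇·G = -4*x - 36*z^2 - 4*z - 4
At (-1, -3, -2): -136.

-136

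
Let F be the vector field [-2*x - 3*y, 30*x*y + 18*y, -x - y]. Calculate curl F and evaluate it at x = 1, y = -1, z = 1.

(-1, 1, -27)

(∇×F)₁ = ∂F₃/∂y − ∂F₂/∂z = -1
(∇×F)₂ = ∂F₁/∂z − ∂F₃/∂x = 1
(∇×F)₃ = ∂F₂/∂x − ∂F₁/∂y = 30*y + 3
∇×F = (-1, 1, 30*y + 3)
At (1, -1, 1): (-1, 1, -27).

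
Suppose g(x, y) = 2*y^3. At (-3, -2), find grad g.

(0, 24)

∂g/∂x = 0
∂g/∂y = 6*y^2
∇g = (0, 6*y^2)
At (-3, -2): (0, 24).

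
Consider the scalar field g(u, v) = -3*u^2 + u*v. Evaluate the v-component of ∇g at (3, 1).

(∇g)_2 = ∂g/∂v = u
At (3, 1): 3.

3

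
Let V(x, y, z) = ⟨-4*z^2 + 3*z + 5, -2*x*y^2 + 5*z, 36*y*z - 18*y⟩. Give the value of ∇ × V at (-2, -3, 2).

(∇×V)₁ = ∂V₃/∂y − ∂V₂/∂z = 36*z - 23
(∇×V)₂ = ∂V₁/∂z − ∂V₃/∂x = -8*z + 3
(∇×V)₃ = ∂V₂/∂x − ∂V₁/∂y = -2*y^2
∇×V = (36*z - 23, -8*z + 3, -2*y^2)
At (-2, -3, 2): (49, -13, -18).

(49, -13, -18)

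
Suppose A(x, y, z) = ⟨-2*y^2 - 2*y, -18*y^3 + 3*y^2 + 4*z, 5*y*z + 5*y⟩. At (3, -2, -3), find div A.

-238

∂A₁/∂x = 0
∂A₂/∂y = -54*y^2 + 6*y
∂A₃/∂z = 5*y
∇·A = -54*y^2 + 11*y
At (3, -2, -3): -238.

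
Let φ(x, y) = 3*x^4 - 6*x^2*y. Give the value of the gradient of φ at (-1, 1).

(0, -6)

∂φ/∂x = 12*x^3 - 12*x*y
∂φ/∂y = -6*x^2
∇φ = (12*x^3 - 12*x*y, -6*x^2)
At (-1, 1): (0, -6).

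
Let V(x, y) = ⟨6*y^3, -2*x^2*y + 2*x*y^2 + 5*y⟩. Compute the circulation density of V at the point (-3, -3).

-180

∂V₂/∂x = -4*x*y + 2*y^2
∂V₁/∂y = 18*y^2
Scalar curl = -4*x*y - 16*y^2
At (-3, -3): -180.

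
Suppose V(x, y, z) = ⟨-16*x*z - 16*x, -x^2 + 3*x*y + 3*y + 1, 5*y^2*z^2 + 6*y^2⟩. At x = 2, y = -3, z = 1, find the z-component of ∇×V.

(∇×V)_3 = ∂V₂/∂x − ∂V₁/∂y
= -2*x + 3*y − (0)
= -2*x + 3*y
At (2, -3, 1): -13.

-13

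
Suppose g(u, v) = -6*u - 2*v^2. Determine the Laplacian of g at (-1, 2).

-4

∂²g/∂u² = 0
∂²g/∂v² = -4
∇²g = -4
At (-1, 2): -4.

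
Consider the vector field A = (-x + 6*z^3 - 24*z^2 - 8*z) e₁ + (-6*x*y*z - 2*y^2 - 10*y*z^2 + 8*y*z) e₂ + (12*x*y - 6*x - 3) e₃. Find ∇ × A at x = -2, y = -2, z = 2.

(-64, -2, 24)

(∇×A)₁ = ∂A₃/∂y − ∂A₂/∂z = 6*x*y + 12*x + 20*y*z - 8*y
(∇×A)₂ = ∂A₁/∂z − ∂A₃/∂x = -12*y + 18*z^2 - 48*z - 2
(∇×A)₃ = ∂A₂/∂x − ∂A₁/∂y = -6*y*z
∇×A = (6*x*y + 12*x + 20*y*z - 8*y, -12*y + 18*z^2 - 48*z - 2, -6*y*z)
At (-2, -2, 2): (-64, -2, 24).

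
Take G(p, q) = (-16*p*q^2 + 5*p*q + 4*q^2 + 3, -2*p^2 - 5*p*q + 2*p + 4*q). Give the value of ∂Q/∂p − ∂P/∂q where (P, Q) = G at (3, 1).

58

∂G₂/∂p = -4*p - 5*q + 2
∂G₁/∂q = -32*p*q + 5*p + 8*q
Scalar curl = 32*p*q - 9*p - 13*q + 2
At (3, 1): 58.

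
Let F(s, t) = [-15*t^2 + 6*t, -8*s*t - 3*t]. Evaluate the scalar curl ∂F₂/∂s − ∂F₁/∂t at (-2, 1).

16

∂F₂/∂s = -8*t
∂F₁/∂t = -30*t + 6
Scalar curl = 22*t - 6
At (-2, 1): 16.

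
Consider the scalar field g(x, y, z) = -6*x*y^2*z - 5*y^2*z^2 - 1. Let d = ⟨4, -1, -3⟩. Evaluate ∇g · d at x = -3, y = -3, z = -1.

∂g/∂x = -6*y^2*z
∂g/∂y = -12*x*y*z - 10*y*z^2
∂g/∂z = -6*x*y^2 - 10*y^2*z
∇g at (-3, -3, -1) = (54, 138, 252)
∇g · d = (54)(4) + (138)(-1) + (252)(-3) = -678

-678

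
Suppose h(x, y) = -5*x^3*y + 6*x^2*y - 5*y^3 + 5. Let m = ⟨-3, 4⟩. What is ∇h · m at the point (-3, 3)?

∂h/∂x = -15*x^2*y + 12*x*y
∂h/∂y = -5*x^3 + 6*x^2 - 15*y^2
∇h at (-3, 3) = (-513, 54)
∇h · m = (-513)(-3) + (54)(4) = 1755

1755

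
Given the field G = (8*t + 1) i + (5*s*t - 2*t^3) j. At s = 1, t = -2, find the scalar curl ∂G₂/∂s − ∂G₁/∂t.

-18

∂G₂/∂s = 5*t
∂G₁/∂t = 8
Scalar curl = 5*t - 8
At (1, -2): -18.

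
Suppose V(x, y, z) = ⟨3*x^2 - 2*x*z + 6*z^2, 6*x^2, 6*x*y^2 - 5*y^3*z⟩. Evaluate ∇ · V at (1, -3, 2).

137

∂V₁/∂x = 6*x - 2*z
∂V₂/∂y = 0
∂V₃/∂z = -5*y^3
∇·V = 6*x - 5*y^3 - 2*z
At (1, -3, 2): 137.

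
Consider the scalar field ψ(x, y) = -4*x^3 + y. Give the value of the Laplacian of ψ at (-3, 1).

72

∂²ψ/∂x² = -24*x
∂²ψ/∂y² = 0
∇²ψ = -24*x
At (-3, 1): 72.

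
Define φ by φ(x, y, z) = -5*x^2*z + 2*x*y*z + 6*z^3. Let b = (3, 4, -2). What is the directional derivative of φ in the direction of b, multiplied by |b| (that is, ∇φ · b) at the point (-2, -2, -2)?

-184

∂φ/∂x = -10*x*z + 2*y*z
∂φ/∂y = 2*x*z
∂φ/∂z = -5*x^2 + 2*x*y + 18*z^2
∇φ at (-2, -2, -2) = (-32, 8, 60)
∇φ · b = (-32)(3) + (8)(4) + (60)(-2) = -184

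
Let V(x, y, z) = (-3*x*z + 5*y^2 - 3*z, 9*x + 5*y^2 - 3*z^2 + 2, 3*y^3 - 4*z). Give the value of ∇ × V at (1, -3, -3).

(∇×V)₁ = ∂V₃/∂y − ∂V₂/∂z = 9*y^2 + 6*z
(∇×V)₂ = ∂V₁/∂z − ∂V₃/∂x = -3*x - 3
(∇×V)₃ = ∂V₂/∂x − ∂V₁/∂y = -10*y + 9
∇×V = (9*y^2 + 6*z, -3*x - 3, -10*y + 9)
At (1, -3, -3): (63, -6, 39).

(63, -6, 39)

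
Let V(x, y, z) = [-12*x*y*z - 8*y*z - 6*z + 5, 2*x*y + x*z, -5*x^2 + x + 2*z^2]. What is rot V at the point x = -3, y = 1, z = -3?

(3, -9, 83)

(∇×V)₁ = ∂V₃/∂y − ∂V₂/∂z = -x
(∇×V)₂ = ∂V₁/∂z − ∂V₃/∂x = -12*x*y + 10*x - 8*y - 7
(∇×V)₃ = ∂V₂/∂x − ∂V₁/∂y = 12*x*z + 2*y + 9*z
∇×V = (-x, -12*x*y + 10*x - 8*y - 7, 12*x*z + 2*y + 9*z)
At (-3, 1, -3): (3, -9, 83).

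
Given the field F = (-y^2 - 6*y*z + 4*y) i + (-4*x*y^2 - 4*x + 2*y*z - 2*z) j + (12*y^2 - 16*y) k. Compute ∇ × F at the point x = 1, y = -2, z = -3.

(∇×F)₁ = ∂F₃/∂y − ∂F₂/∂z = 22*y - 14
(∇×F)₂ = ∂F₁/∂z − ∂F₃/∂x = -6*y
(∇×F)₃ = ∂F₂/∂x − ∂F₁/∂y = -4*y^2 + 2*y + 6*z - 8
∇×F = (22*y - 14, -6*y, -4*y^2 + 2*y + 6*z - 8)
At (1, -2, -3): (-58, 12, -46).

(-58, 12, -46)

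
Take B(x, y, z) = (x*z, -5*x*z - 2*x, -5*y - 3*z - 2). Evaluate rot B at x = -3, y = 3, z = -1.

(∇×B)₁ = ∂B₃/∂y − ∂B₂/∂z = 5*x - 5
(∇×B)₂ = ∂B₁/∂z − ∂B₃/∂x = x
(∇×B)₃ = ∂B₂/∂x − ∂B₁/∂y = -5*z - 2
∇×B = (5*x - 5, x, -5*z - 2)
At (-3, 3, -1): (-20, -3, 3).

(-20, -3, 3)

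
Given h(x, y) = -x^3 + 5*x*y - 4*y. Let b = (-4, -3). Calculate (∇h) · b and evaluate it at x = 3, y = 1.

∂h/∂x = -3*x^2 + 5*y
∂h/∂y = 5*x - 4
∇h at (3, 1) = (-22, 11)
∇h · b = (-22)(-4) + (11)(-3) = 55

55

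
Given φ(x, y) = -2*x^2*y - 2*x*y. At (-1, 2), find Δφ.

∂²φ/∂x² = -4*y
∂²φ/∂y² = 0
∇²φ = -4*y
At (-1, 2): -8.

-8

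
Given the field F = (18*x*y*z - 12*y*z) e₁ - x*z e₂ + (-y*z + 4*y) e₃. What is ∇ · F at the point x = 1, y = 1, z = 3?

53

∂F₁/∂x = 18*y*z
∂F₂/∂y = 0
∂F₃/∂z = -y
∇·F = 18*y*z - y
At (1, 1, 3): 53.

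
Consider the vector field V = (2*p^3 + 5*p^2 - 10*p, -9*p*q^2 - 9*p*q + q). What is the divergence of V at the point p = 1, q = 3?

∂V₁/∂p = 6*p^2 + 10*p - 10
∂V₂/∂q = -18*p*q - 9*p + 1
∇·V = 6*p^2 - 18*p*q + p - 9
At (1, 3): -56.

-56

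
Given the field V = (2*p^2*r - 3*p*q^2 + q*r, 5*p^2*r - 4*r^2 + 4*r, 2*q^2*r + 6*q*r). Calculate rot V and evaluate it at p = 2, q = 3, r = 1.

(∇×V)₁ = ∂V₃/∂q − ∂V₂/∂r = -5*p^2 + 4*q*r + 14*r - 4
(∇×V)₂ = ∂V₁/∂r − ∂V₃/∂p = 2*p^2 + q
(∇×V)₃ = ∂V₂/∂p − ∂V₁/∂q = 6*p*q + 10*p*r - r
∇×V = (-5*p^2 + 4*q*r + 14*r - 4, 2*p^2 + q, 6*p*q + 10*p*r - r)
At (2, 3, 1): (2, 11, 55).

(2, 11, 55)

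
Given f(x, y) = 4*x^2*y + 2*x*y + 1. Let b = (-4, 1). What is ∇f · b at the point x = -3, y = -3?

∂f/∂x = 8*x*y + 2*y
∂f/∂y = 4*x^2 + 2*x
∇f at (-3, -3) = (66, 30)
∇f · b = (66)(-4) + (30)(1) = -234

-234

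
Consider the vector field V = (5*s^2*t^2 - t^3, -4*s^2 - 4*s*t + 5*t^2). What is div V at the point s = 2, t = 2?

92

∂V₁/∂s = 10*s*t^2
∂V₂/∂t = -4*s + 10*t
∇·V = 10*s*t^2 - 4*s + 10*t
At (2, 2): 92.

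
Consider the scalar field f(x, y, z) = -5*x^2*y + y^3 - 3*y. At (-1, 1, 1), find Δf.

∂²f/∂x² = -10*y
∂²f/∂y² = 6*y
∂²f/∂z² = 0
∇²f = -4*y
At (-1, 1, 1): -4.

-4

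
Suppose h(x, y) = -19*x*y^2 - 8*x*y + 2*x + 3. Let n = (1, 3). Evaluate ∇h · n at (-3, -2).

∂h/∂x = -19*y^2 - 8*y + 2
∂h/∂y = -38*x*y - 8*x
∇h at (-3, -2) = (-58, -204)
∇h · n = (-58)(1) + (-204)(3) = -670

-670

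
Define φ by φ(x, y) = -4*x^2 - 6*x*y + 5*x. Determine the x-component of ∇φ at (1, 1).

(∇φ)_1 = ∂φ/∂x = -8*x - 6*y + 5
At (1, 1): -9.

-9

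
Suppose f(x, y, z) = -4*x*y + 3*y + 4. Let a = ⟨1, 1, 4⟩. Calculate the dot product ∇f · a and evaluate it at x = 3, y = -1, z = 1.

-5

∂f/∂x = -4*y
∂f/∂y = -4*x + 3
∂f/∂z = 0
∇f at (3, -1, 1) = (4, -9, 0)
∇f · a = (4)(1) + (-9)(1) + (0)(4) = -5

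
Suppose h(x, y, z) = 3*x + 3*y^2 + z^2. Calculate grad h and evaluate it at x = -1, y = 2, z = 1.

(3, 12, 2)

∂h/∂x = 3
∂h/∂y = 6*y
∂h/∂z = 2*z
∇h = (3, 6*y, 2*z)
At (-1, 2, 1): (3, 12, 2).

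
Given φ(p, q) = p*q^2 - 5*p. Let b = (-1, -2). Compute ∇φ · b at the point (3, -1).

∂φ/∂p = q^2 - 5
∂φ/∂q = 2*p*q
∇φ at (3, -1) = (-4, -6)
∇φ · b = (-4)(-1) + (-6)(-2) = 16

16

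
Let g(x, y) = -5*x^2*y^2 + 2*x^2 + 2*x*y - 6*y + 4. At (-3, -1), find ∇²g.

-96

∂²g/∂x² = 2*(-5*y^2 + 2)
∂²g/∂y² = -10*x^2
∇²g = -10*x^2 - 10*y^2 + 4
At (-3, -1): -96.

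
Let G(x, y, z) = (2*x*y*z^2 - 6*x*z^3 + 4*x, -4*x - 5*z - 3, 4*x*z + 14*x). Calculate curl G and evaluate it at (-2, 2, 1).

(5, 2, 0)

(∇×G)₁ = ∂G₃/∂y − ∂G₂/∂z = 5
(∇×G)₂ = ∂G₁/∂z − ∂G₃/∂x = 4*x*y*z - 18*x*z^2 - 4*z - 14
(∇×G)₃ = ∂G₂/∂x − ∂G₁/∂y = -2*x*z^2 - 4
∇×G = (5, 4*x*y*z - 18*x*z^2 - 4*z - 14, -2*x*z^2 - 4)
At (-2, 2, 1): (5, 2, 0).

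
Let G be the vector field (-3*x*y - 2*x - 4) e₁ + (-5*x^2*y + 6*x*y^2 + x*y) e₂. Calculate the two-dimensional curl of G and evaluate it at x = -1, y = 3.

84

∂G₂/∂x = -10*x*y + 6*y^2 + y
∂G₁/∂y = -3*x
Scalar curl = -10*x*y + 3*x + 6*y^2 + y
At (-1, 3): 84.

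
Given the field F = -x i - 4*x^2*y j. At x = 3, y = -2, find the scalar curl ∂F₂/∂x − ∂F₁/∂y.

∂F₂/∂x = -8*x*y
∂F₁/∂y = 0
Scalar curl = -8*x*y
At (3, -2): 48.

48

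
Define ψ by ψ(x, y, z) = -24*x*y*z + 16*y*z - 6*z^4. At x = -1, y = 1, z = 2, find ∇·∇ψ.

∂²ψ/∂x² = 0
∂²ψ/∂y² = 0
∂²ψ/∂z² = -72*z^2
∇²ψ = -72*z^2
At (-1, 1, 2): -288.

-288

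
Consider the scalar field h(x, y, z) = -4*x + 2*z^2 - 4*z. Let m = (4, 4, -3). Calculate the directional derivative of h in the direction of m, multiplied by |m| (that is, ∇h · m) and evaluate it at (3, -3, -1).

8

∂h/∂x = -4
∂h/∂y = 0
∂h/∂z = 4*z - 4
∇h at (3, -3, -1) = (-4, 0, -8)
∇h · m = (-4)(4) + (0)(4) + (-8)(-3) = 8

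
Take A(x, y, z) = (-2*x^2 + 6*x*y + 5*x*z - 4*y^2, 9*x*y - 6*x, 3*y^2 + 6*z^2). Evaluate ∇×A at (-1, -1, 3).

(∇×A)₁ = ∂A₃/∂y − ∂A₂/∂z = 6*y
(∇×A)₂ = ∂A₁/∂z − ∂A₃/∂x = 5*x
(∇×A)₃ = ∂A₂/∂x − ∂A₁/∂y = -6*x + 17*y - 6
∇×A = (6*y, 5*x, -6*x + 17*y - 6)
At (-1, -1, 3): (-6, -5, -17).

(-6, -5, -17)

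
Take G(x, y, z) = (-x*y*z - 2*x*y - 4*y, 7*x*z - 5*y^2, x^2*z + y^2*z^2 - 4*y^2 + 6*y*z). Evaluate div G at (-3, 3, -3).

∂G₁/∂x = -y*z - 2*y
∂G₂/∂y = -10*y
∂G₃/∂z = x^2 + 2*y^2*z + 6*y
∇·G = x^2 + 2*y^2*z - y*z - 6*y
At (-3, 3, -3): -54.

-54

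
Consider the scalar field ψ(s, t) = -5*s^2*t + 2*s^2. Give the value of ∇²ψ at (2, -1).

∂²ψ/∂s² = 2*(-5*t + 2)
∂²ψ/∂t² = 0
∇²ψ = -10*t + 4
At (2, -1): 14.

14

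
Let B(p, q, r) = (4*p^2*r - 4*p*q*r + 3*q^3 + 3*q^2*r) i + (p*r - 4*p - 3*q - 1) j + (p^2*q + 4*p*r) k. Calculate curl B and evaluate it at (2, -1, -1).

(2, 35, -28)

(∇×B)₁ = ∂B₃/∂q − ∂B₂/∂r = p^2 - p
(∇×B)₂ = ∂B₁/∂r − ∂B₃/∂p = 4*p^2 - 6*p*q + 3*q^2 - 4*r
(∇×B)₃ = ∂B₂/∂p − ∂B₁/∂q = 4*p*r - 9*q^2 - 6*q*r + r - 4
∇×B = (p^2 - p, 4*p^2 - 6*p*q + 3*q^2 - 4*r, 4*p*r - 9*q^2 - 6*q*r + r - 4)
At (2, -1, -1): (2, 35, -28).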